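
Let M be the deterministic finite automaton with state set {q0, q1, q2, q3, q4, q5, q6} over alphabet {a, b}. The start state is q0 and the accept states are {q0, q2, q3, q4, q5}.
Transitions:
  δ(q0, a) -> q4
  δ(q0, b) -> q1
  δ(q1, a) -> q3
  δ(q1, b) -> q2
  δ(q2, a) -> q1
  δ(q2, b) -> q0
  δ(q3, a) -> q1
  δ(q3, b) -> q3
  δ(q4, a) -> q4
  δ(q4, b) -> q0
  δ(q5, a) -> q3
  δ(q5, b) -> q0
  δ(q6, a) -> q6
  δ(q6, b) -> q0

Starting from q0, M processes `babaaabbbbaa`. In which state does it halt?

q3

q0 --b--> q1
q1 --a--> q3
q3 --b--> q3
q3 --a--> q1
q1 --a--> q3
q3 --a--> q1
q1 --b--> q2
q2 --b--> q0
q0 --b--> q1
q1 --b--> q2
q2 --a--> q1
q1 --a--> q3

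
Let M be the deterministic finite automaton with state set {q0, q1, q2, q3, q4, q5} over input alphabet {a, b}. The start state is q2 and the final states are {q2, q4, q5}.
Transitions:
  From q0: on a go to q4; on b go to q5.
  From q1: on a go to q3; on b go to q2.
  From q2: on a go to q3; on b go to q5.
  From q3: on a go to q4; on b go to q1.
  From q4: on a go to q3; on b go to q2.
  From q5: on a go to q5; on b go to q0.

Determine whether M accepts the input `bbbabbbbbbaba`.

accepted

q2 --b--> q5
q5 --b--> q0
q0 --b--> q5
q5 --a--> q5
q5 --b--> q0
q0 --b--> q5
q5 --b--> q0
q0 --b--> q5
q5 --b--> q0
q0 --b--> q5
q5 --a--> q5
q5 --b--> q0
q0 --a--> q4
End in state q4, which is an accepting state.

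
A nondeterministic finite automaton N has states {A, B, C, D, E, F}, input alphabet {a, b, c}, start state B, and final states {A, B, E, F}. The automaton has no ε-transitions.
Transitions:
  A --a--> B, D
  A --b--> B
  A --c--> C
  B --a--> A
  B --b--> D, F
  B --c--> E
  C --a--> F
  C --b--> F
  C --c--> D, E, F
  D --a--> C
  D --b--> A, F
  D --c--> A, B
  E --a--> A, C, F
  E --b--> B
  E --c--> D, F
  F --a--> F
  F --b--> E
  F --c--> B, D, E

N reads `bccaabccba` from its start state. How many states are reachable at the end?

5

Start: {B}
read b: {D, F}
read c: {A, B, D, E}
read c: {A, B, C, D, E, F}
read a: {A, B, C, D, F}
read a: {A, B, C, D, F}
read b: {A, B, D, E, F}
read c: {A, B, C, D, E, F}
read c: {A, B, C, D, E, F}
read b: {A, B, D, E, F}
read a: {A, B, C, D, F}
Final reachable set {A, B, C, D, F} has 5 states.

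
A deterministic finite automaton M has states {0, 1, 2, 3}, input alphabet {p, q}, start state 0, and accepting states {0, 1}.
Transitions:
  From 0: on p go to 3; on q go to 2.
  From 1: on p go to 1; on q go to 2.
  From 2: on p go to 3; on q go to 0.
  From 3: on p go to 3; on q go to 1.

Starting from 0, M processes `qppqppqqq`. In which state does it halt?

0 --q--> 2
2 --p--> 3
3 --p--> 3
3 --q--> 1
1 --p--> 1
1 --p--> 1
1 --q--> 2
2 --q--> 0
0 --q--> 2

2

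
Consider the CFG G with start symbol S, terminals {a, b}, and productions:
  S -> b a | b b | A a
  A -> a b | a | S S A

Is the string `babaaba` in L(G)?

yes

S ⇒ Aa ⇒ SSAa ⇒ baSAa ⇒ babaAa ⇒ babaaba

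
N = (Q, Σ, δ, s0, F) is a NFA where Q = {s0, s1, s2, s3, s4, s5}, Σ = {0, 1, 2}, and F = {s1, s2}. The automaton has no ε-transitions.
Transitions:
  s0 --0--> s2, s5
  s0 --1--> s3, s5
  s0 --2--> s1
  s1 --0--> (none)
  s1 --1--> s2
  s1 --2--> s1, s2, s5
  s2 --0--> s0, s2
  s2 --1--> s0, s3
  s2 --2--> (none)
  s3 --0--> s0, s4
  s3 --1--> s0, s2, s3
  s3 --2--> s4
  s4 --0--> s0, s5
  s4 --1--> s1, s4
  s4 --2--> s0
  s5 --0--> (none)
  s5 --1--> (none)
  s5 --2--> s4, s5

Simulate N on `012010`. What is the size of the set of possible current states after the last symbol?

2

Start: {s0}
read 0: {s2, s5}
read 1: {s0, s3}
read 2: {s1, s4}
read 0: {s0, s5}
read 1: {s3, s5}
read 0: {s0, s4}
Final reachable set {s0, s4} has 2 states.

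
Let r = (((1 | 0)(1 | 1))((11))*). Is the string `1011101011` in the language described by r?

No split of 1011101011 into u·v has ((1|0)(1|1)) matching u and ((11))* matching v.

no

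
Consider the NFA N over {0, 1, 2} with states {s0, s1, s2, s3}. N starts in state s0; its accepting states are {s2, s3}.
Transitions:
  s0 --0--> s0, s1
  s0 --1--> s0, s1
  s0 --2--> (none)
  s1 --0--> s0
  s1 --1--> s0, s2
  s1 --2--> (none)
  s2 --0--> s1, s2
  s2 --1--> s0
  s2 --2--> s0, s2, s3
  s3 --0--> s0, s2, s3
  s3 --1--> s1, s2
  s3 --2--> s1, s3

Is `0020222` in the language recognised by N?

rejected

Start: {s0}
read 0: {s0, s1}
read 0: {s0, s1}
read 2: {}
The reachable set is empty and stays empty for the remaining 4 symbols.
Reachable ∩ accepting = {} — empty.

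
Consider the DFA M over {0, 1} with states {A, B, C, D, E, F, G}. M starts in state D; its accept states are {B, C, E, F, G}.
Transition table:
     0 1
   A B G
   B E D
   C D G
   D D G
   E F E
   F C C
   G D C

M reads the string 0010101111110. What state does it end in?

D

D --0--> D
D --0--> D
D --1--> G
G --0--> D
D --1--> G
G --0--> D
D --1--> G
G --1--> C
C --1--> G
G --1--> C
C --1--> G
G --1--> C
C --0--> D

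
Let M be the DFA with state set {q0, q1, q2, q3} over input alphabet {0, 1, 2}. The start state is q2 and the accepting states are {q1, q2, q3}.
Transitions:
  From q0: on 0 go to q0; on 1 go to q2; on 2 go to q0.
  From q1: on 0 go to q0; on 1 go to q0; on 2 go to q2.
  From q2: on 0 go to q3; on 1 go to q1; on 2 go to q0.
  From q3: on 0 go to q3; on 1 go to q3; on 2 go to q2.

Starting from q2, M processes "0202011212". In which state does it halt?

q2 --0--> q3
q3 --2--> q2
q2 --0--> q3
q3 --2--> q2
q2 --0--> q3
q3 --1--> q3
q3 --1--> q3
q3 --2--> q2
q2 --1--> q1
q1 --2--> q2

q2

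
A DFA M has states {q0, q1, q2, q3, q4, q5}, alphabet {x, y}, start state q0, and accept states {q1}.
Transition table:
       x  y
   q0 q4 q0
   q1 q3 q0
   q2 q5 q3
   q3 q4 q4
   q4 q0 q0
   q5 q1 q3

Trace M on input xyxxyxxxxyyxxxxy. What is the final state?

q0

q0 --x--> q4
q4 --y--> q0
q0 --x--> q4
q4 --x--> q0
q0 --y--> q0
q0 --x--> q4
q4 --x--> q0
q0 --x--> q4
q4 --x--> q0
q0 --y--> q0
q0 --y--> q0
q0 --x--> q4
q4 --x--> q0
q0 --x--> q4
q4 --x--> q0
q0 --y--> q0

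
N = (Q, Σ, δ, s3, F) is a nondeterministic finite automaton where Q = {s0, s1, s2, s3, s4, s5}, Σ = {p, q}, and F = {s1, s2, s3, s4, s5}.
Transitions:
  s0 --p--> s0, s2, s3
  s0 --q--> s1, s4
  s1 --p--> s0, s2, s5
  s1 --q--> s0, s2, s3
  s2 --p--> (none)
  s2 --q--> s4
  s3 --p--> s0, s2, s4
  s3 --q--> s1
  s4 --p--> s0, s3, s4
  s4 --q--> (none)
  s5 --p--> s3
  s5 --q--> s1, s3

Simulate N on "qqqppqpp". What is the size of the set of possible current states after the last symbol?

4

Start: {s3}
read q: {s1}
read q: {s0, s2, s3}
read q: {s1, s4}
read p: {s0, s2, s3, s4, s5}
read p: {s0, s2, s3, s4}
read q: {s1, s4}
read p: {s0, s2, s3, s4, s5}
read p: {s0, s2, s3, s4}
Final reachable set {s0, s2, s3, s4} has 4 states.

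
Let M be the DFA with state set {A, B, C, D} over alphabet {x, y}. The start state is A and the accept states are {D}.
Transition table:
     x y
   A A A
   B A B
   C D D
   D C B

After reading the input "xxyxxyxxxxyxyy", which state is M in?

A --x--> A
A --x--> A
A --y--> A
A --x--> A
A --x--> A
A --y--> A
A --x--> A
A --x--> A
A --x--> A
A --x--> A
A --y--> A
A --x--> A
A --y--> A
A --y--> A

A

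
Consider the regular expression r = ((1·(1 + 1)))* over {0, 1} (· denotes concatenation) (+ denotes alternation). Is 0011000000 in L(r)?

0011000000 cannot be split into zero or more pieces each matching (1·(1+1)).

no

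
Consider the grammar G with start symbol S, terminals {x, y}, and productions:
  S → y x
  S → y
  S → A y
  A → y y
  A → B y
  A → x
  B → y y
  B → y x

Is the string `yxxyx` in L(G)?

no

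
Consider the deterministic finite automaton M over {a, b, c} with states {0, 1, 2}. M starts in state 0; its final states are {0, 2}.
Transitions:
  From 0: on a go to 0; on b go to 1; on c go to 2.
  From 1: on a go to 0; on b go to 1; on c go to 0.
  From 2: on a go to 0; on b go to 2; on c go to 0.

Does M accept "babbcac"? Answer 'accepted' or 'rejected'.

0 --b--> 1
1 --a--> 0
0 --b--> 1
1 --b--> 1
1 --c--> 0
0 --a--> 0
0 --c--> 2
End in state 2, which is an accepting state.

accepted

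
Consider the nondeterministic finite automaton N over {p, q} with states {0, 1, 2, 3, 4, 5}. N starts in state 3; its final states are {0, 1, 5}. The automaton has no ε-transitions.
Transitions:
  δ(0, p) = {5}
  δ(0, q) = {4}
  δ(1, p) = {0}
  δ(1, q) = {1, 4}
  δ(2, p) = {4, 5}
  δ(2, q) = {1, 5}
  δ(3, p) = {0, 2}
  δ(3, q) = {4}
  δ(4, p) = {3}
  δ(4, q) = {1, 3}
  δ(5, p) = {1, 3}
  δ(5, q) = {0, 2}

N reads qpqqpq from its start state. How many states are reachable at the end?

Start: {3}
read q: {4}
read p: {3}
read q: {4}
read q: {1, 3}
read p: {0, 2}
read q: {1, 4, 5}
Final reachable set {1, 4, 5} has 3 states.

3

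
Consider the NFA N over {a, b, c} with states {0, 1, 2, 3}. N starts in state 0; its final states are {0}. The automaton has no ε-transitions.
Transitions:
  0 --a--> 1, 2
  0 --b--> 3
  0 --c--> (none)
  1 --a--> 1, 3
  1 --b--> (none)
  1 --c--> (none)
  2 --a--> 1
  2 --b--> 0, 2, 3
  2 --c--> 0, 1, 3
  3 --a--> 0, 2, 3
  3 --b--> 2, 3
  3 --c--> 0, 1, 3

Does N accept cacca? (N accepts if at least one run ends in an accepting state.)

Start: {0}
read c: {}
The reachable set is empty and stays empty for the remaining 4 symbols.
Reachable ∩ accepting = {} — empty.

rejected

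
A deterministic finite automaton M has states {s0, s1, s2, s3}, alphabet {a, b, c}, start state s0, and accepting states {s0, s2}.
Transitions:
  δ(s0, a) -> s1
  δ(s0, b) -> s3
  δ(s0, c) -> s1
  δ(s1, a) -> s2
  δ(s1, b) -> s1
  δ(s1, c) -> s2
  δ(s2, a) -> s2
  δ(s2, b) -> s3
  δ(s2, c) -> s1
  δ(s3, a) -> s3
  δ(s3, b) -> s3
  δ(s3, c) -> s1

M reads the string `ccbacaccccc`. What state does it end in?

s1

s0 --c--> s1
s1 --c--> s2
s2 --b--> s3
s3 --a--> s3
s3 --c--> s1
s1 --a--> s2
s2 --c--> s1
s1 --c--> s2
s2 --c--> s1
s1 --c--> s2
s2 --c--> s1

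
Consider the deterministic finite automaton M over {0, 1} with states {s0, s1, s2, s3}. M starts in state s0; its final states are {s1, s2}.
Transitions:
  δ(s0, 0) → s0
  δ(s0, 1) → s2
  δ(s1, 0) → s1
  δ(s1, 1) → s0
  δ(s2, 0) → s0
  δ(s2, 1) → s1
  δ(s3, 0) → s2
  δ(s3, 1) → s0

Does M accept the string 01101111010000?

s0 --0--> s0
s0 --1--> s2
s2 --1--> s1
s1 --0--> s1
s1 --1--> s0
s0 --1--> s2
s2 --1--> s1
s1 --1--> s0
s0 --0--> s0
s0 --1--> s2
s2 --0--> s0
s0 --0--> s0
s0 --0--> s0
s0 --0--> s0
End in state s0, which is not an accepting state.

rejected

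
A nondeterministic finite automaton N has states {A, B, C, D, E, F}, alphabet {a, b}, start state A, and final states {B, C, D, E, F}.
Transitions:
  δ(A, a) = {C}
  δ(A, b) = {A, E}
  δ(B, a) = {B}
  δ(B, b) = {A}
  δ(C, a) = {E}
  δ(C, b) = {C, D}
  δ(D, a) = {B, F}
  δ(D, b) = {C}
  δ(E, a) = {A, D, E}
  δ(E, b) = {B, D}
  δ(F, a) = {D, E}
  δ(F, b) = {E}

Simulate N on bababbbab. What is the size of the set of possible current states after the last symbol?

Start: {A}
read b: {A, E}
read a: {A, C, D, E}
read b: {A, B, C, D, E}
read a: {A, B, C, D, E, F}
read b: {A, B, C, D, E}
read b: {A, B, C, D, E}
read b: {A, B, C, D, E}
read a: {A, B, C, D, E, F}
read b: {A, B, C, D, E}
Final reachable set {A, B, C, D, E} has 5 states.

5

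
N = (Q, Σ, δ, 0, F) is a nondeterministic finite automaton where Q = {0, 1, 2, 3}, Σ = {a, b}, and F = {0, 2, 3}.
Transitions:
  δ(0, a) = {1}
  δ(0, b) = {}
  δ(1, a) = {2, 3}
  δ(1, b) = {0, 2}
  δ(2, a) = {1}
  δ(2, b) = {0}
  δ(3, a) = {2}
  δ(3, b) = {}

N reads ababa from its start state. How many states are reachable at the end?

1

Start: {0}
read a: {1}
read b: {0, 2}
read a: {1}
read b: {0, 2}
read a: {1}
Final reachable set {1} has 1 state.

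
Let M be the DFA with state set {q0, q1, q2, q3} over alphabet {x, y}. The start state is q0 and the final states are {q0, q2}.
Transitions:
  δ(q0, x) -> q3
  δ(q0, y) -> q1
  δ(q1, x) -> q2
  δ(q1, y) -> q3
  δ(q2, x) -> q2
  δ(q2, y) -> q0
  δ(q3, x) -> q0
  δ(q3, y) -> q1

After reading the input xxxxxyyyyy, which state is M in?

q1

q0 --x--> q3
q3 --x--> q0
q0 --x--> q3
q3 --x--> q0
q0 --x--> q3
q3 --y--> q1
q1 --y--> q3
q3 --y--> q1
q1 --y--> q3
q3 --y--> q1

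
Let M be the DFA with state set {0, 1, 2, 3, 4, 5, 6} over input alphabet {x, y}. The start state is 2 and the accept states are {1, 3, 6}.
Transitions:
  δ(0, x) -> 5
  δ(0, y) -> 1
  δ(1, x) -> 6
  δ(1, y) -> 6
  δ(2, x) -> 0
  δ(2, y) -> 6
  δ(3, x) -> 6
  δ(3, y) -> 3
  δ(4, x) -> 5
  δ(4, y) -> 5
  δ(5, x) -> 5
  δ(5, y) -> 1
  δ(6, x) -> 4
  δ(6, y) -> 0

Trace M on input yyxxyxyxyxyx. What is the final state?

5

2 --y--> 6
6 --y--> 0
0 --x--> 5
5 --x--> 5
5 --y--> 1
1 --x--> 6
6 --y--> 0
0 --x--> 5
5 --y--> 1
1 --x--> 6
6 --y--> 0
0 --x--> 5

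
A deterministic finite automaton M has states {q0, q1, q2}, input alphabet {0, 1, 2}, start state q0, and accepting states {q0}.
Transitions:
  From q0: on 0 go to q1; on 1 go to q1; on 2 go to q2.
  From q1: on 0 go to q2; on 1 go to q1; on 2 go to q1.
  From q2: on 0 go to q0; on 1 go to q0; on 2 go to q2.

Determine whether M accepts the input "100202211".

q0 --1--> q1
q1 --0--> q2
q2 --0--> q0
q0 --2--> q2
q2 --0--> q0
q0 --2--> q2
q2 --2--> q2
q2 --1--> q0
q0 --1--> q1
End in state q1, which is not an accepting state.

rejected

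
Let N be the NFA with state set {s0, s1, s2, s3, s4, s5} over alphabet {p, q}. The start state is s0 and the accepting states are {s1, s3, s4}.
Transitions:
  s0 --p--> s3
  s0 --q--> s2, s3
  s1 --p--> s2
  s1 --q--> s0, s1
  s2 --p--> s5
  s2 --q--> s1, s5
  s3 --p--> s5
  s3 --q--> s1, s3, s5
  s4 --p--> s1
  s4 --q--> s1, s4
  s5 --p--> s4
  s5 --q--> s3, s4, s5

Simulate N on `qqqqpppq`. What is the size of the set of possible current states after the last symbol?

Start: {s0}
read q: {s2, s3}
read q: {s1, s3, s5}
read q: {s0, s1, s3, s4, s5}
read q: {s0, s1, s2, s3, s4, s5}
read p: {s1, s2, s3, s4, s5}
read p: {s1, s2, s4, s5}
read p: {s1, s2, s4, s5}
read q: {s0, s1, s3, s4, s5}
Final reachable set {s0, s1, s3, s4, s5} has 5 states.

5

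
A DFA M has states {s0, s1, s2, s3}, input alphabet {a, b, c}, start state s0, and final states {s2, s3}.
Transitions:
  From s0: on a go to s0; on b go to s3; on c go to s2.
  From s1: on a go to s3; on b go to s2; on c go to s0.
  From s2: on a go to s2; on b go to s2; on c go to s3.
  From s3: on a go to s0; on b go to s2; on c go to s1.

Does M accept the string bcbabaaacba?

s0 --b--> s3
s3 --c--> s1
s1 --b--> s2
s2 --a--> s2
s2 --b--> s2
s2 --a--> s2
s2 --a--> s2
s2 --a--> s2
s2 --c--> s3
s3 --b--> s2
s2 --a--> s2
End in state s2, which is an accepting state.

accepted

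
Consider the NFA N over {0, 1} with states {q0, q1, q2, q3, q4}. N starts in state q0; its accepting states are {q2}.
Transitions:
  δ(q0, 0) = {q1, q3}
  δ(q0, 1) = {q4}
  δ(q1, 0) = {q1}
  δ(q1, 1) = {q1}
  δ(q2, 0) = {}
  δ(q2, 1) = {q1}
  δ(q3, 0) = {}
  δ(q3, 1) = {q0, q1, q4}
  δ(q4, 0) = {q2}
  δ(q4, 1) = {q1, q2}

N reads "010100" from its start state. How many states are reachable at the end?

1

Start: {q0}
read 0: {q1, q3}
read 1: {q0, q1, q4}
read 0: {q1, q2, q3}
read 1: {q0, q1, q4}
read 0: {q1, q2, q3}
read 0: {q1}
Final reachable set {q1} has 1 state.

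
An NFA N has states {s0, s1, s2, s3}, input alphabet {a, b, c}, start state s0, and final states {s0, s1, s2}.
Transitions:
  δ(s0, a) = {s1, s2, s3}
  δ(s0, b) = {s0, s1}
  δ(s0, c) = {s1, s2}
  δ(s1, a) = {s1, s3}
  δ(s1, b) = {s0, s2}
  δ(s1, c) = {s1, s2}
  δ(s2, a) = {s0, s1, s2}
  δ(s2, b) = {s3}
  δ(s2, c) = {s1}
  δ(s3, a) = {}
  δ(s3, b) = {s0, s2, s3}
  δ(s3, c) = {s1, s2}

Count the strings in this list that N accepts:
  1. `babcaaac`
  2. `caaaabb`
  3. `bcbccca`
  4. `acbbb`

`babcaaac`: accepted
`caaaabb`: accepted
`bcbccca`: accepted
`acbbb`: accepted

4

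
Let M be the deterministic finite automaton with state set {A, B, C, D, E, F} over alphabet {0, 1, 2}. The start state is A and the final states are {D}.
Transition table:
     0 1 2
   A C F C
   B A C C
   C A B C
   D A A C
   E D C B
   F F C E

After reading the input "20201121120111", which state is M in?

B

A --2--> C
C --0--> A
A --2--> C
C --0--> A
A --1--> F
F --1--> C
C --2--> C
C --1--> B
B --1--> C
C --2--> C
C --0--> A
A --1--> F
F --1--> C
C --1--> B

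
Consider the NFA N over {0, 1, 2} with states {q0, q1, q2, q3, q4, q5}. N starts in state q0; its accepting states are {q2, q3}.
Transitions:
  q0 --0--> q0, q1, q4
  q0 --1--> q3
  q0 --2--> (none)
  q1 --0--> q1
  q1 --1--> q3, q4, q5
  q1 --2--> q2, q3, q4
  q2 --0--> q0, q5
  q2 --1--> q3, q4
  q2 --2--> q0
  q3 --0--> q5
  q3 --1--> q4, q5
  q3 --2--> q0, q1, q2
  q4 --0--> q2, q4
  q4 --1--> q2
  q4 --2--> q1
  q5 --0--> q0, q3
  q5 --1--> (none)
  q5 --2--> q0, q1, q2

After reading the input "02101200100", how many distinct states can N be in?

Start: {q0}
read 0: {q0, q1, q4}
read 2: {q1, q2, q3, q4}
read 1: {q2, q3, q4, q5}
read 0: {q0, q2, q3, q4, q5}
read 1: {q2, q3, q4, q5}
read 2: {q0, q1, q2}
read 0: {q0, q1, q4, q5}
read 0: {q0, q1, q2, q3, q4}
read 1: {q2, q3, q4, q5}
read 0: {q0, q2, q3, q4, q5}
read 0: {q0, q1, q2, q3, q4, q5}
Final reachable set {q0, q1, q2, q3, q4, q5} has 6 states.

6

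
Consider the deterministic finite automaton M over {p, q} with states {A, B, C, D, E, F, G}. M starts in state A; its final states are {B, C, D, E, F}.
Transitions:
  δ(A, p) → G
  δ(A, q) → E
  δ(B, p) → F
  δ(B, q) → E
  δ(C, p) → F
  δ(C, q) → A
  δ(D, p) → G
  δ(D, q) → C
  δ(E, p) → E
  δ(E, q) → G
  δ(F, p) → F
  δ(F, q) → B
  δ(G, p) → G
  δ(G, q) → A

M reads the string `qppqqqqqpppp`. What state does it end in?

G

A --q--> E
E --p--> E
E --p--> E
E --q--> G
G --q--> A
A --q--> E
E --q--> G
G --q--> A
A --p--> G
G --p--> G
G --p--> G
G --p--> G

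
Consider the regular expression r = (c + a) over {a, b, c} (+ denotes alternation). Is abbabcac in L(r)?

Neither c nor a matches abbabcac.

no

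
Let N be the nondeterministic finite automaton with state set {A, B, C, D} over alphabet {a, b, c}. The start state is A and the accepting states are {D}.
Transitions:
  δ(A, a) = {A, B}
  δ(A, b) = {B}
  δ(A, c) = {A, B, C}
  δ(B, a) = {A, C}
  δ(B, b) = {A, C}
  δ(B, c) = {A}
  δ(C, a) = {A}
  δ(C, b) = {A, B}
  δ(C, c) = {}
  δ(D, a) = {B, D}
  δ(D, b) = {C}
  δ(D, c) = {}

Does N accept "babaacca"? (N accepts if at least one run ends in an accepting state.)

rejected

Start: {A}
read b: {B}
read a: {A, C}
read b: {A, B}
read a: {A, B, C}
read a: {A, B, C}
read c: {A, B, C}
read c: {A, B, C}
read a: {A, B, C}
Reachable ∩ accepting = {} — empty.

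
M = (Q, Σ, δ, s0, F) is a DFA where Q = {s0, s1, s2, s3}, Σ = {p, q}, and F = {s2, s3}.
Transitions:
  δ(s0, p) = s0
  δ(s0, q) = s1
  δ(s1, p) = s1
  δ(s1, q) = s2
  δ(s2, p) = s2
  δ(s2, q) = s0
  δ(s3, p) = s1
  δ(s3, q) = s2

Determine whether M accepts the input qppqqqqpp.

accepted

s0 --q--> s1
s1 --p--> s1
s1 --p--> s1
s1 --q--> s2
s2 --q--> s0
s0 --q--> s1
s1 --q--> s2
s2 --p--> s2
s2 --p--> s2
End in state s2, which is an accepting state.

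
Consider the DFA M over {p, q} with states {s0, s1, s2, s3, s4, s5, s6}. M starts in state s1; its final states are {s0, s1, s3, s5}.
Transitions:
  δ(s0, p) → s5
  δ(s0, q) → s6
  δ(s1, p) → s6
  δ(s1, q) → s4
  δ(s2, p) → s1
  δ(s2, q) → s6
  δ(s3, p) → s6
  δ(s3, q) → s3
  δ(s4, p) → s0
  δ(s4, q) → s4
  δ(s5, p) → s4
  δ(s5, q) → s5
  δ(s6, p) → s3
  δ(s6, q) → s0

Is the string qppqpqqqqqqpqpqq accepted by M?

accepted

s1 --q--> s4
s4 --p--> s0
s0 --p--> s5
s5 --q--> s5
s5 --p--> s4
s4 --q--> s4
s4 --q--> s4
s4 --q--> s4
s4 --q--> s4
s4 --q--> s4
s4 --q--> s4
s4 --p--> s0
s0 --q--> s6
s6 --p--> s3
s3 --q--> s3
s3 --q--> s3
End in state s3, which is an accepting state.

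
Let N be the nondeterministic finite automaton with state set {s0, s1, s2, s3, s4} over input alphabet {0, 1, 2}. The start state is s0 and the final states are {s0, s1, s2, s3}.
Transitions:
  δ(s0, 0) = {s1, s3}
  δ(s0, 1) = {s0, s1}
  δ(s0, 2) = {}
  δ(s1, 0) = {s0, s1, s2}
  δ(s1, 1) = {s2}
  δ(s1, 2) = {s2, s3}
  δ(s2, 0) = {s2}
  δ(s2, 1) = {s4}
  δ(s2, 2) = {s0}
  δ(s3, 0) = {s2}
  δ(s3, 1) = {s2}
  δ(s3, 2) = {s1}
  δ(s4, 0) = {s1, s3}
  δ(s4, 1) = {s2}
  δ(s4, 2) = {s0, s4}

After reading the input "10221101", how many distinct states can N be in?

Start: {s0}
read 1: {s0, s1}
read 0: {s0, s1, s2, s3}
read 2: {s0, s1, s2, s3}
read 2: {s0, s1, s2, s3}
read 1: {s0, s1, s2, s4}
read 1: {s0, s1, s2, s4}
read 0: {s0, s1, s2, s3}
read 1: {s0, s1, s2, s4}
Final reachable set {s0, s1, s2, s4} has 4 states.

4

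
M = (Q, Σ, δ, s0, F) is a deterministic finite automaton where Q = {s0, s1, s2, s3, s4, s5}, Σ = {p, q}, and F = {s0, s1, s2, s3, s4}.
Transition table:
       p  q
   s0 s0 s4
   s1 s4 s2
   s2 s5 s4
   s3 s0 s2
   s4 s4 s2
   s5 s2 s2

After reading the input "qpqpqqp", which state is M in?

s0 --q--> s4
s4 --p--> s4
s4 --q--> s2
s2 --p--> s5
s5 --q--> s2
s2 --q--> s4
s4 --p--> s4

s4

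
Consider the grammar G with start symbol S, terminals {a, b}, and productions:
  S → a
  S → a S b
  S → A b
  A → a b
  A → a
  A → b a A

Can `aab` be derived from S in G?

yes

S ⇒ aSb ⇒ aab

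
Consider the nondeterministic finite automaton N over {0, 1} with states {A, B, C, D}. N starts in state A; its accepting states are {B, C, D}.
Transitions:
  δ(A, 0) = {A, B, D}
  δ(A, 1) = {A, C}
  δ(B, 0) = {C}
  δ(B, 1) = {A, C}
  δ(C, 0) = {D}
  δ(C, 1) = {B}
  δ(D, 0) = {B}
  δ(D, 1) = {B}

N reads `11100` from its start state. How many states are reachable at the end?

4

Start: {A}
read 1: {A, C}
read 1: {A, B, C}
read 1: {A, B, C}
read 0: {A, B, C, D}
read 0: {A, B, C, D}
Final reachable set {A, B, C, D} has 4 states.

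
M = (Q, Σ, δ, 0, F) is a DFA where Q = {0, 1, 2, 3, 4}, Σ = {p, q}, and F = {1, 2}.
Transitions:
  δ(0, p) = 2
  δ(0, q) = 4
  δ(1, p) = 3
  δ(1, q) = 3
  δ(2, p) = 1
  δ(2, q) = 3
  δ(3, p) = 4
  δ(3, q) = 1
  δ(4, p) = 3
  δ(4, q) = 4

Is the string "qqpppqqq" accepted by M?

0 --q--> 4
4 --q--> 4
4 --p--> 3
3 --p--> 4
4 --p--> 3
3 --q--> 1
1 --q--> 3
3 --q--> 1
End in state 1, which is an accepting state.

accepted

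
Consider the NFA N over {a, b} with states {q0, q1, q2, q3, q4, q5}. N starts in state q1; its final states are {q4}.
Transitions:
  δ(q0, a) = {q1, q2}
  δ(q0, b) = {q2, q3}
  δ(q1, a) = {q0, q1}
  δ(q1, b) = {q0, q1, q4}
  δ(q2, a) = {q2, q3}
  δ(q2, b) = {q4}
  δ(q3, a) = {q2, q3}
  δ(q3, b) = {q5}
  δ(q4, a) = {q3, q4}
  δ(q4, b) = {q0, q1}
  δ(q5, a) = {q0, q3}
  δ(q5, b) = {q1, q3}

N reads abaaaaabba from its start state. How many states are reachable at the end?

5

Start: {q1}
read a: {q0, q1}
read b: {q0, q1, q2, q3, q4}
read a: {q0, q1, q2, q3, q4}
read a: {q0, q1, q2, q3, q4}
read a: {q0, q1, q2, q3, q4}
read a: {q0, q1, q2, q3, q4}
read a: {q0, q1, q2, q3, q4}
read b: {q0, q1, q2, q3, q4, q5}
read b: {q0, q1, q2, q3, q4, q5}
read a: {q0, q1, q2, q3, q4}
Final reachable set {q0, q1, q2, q3, q4} has 5 states.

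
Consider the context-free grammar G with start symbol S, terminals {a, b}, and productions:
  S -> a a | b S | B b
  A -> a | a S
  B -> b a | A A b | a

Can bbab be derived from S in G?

yes

S ⇒ bS ⇒ bBb ⇒ bbab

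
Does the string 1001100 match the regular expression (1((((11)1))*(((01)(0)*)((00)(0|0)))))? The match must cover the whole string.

no

No split of 1001100 into u·v has 1 matching u and ((((11)1))*(((01)(0)*)((00)(0|0)))) matching v.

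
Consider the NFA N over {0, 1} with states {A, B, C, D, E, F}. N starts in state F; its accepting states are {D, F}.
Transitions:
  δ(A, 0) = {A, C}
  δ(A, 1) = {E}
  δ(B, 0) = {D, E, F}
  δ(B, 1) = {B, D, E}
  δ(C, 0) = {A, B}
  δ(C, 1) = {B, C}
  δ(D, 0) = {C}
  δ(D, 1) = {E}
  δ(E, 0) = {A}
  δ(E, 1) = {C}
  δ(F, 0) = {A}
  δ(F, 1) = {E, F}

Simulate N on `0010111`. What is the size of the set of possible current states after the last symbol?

Start: {F}
read 0: {A}
read 0: {A, C}
read 1: {B, C, E}
read 0: {A, B, D, E, F}
read 1: {B, C, D, E, F}
read 1: {B, C, D, E, F}
read 1: {B, C, D, E, F}
Final reachable set {B, C, D, E, F} has 5 states.

5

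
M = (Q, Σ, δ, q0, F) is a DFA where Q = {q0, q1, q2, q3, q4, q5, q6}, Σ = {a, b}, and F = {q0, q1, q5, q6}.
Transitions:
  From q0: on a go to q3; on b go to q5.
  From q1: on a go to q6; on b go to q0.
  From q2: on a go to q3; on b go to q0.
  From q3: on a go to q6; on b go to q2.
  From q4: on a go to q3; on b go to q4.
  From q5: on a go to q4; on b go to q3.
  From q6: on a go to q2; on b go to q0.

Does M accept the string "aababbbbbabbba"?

q0 --a--> q3
q3 --a--> q6
q6 --b--> q0
q0 --a--> q3
q3 --b--> q2
q2 --b--> q0
q0 --b--> q5
q5 --b--> q3
q3 --b--> q2
q2 --a--> q3
q3 --b--> q2
q2 --b--> q0
q0 --b--> q5
q5 --a--> q4
End in state q4, which is not an accepting state.

rejected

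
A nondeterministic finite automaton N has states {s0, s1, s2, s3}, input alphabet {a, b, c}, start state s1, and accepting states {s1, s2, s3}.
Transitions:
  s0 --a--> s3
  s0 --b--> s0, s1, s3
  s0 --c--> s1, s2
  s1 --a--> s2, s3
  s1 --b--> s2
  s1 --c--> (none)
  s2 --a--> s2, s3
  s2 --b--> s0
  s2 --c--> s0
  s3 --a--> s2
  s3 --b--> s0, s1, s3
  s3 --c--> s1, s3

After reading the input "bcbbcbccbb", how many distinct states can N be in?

4

Start: {s1}
read b: {s2}
read c: {s0}
read b: {s0, s1, s3}
read b: {s0, s1, s2, s3}
read c: {s0, s1, s2, s3}
read b: {s0, s1, s2, s3}
read c: {s0, s1, s2, s3}
read c: {s0, s1, s2, s3}
read b: {s0, s1, s2, s3}
read b: {s0, s1, s2, s3}
Final reachable set {s0, s1, s2, s3} has 4 states.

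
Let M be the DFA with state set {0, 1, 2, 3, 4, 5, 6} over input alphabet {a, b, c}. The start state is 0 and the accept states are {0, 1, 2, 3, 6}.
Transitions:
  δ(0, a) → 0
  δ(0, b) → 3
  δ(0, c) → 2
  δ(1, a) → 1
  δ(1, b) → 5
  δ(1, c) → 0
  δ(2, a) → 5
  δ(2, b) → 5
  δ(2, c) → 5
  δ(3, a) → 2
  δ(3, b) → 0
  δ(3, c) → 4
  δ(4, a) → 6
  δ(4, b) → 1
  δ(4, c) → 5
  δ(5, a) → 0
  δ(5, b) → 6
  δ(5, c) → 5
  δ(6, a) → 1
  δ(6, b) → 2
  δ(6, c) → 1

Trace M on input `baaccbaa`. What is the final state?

0 --b--> 3
3 --a--> 2
2 --a--> 5
5 --c--> 5
5 --c--> 5
5 --b--> 6
6 --a--> 1
1 --a--> 1

1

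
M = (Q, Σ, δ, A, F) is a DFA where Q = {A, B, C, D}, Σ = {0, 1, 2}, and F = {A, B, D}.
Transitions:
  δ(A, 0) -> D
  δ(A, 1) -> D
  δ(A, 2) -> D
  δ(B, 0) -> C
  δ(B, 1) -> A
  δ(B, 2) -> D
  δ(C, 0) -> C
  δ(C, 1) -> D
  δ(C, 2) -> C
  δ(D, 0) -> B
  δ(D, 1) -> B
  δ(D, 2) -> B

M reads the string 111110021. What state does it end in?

A --1--> D
D --1--> B
B --1--> A
A --1--> D
D --1--> B
B --0--> C
C --0--> C
C --2--> C
C --1--> D

D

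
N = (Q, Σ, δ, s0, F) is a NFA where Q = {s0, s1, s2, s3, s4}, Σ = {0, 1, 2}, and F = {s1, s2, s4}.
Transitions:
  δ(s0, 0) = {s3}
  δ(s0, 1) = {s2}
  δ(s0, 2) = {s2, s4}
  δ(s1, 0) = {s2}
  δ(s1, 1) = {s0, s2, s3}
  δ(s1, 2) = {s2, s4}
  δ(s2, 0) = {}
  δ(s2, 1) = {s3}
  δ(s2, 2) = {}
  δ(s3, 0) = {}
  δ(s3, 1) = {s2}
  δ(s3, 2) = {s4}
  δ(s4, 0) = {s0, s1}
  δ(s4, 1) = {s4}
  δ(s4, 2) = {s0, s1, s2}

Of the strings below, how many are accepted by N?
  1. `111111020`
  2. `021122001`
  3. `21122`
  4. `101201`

`111111020`: rejected
`021122001`: accepted
`21122`: accepted
`101201`: rejected

2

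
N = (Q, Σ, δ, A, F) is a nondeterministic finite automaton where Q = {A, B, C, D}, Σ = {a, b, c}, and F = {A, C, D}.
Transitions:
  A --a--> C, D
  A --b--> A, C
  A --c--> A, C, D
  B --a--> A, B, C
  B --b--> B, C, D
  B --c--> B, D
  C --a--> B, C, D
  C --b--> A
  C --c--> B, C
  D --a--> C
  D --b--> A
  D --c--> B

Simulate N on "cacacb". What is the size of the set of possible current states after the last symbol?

4

Start: {A}
read c: {A, C, D}
read a: {B, C, D}
read c: {B, C, D}
read a: {A, B, C, D}
read c: {A, B, C, D}
read b: {A, B, C, D}
Final reachable set {A, B, C, D} has 4 states.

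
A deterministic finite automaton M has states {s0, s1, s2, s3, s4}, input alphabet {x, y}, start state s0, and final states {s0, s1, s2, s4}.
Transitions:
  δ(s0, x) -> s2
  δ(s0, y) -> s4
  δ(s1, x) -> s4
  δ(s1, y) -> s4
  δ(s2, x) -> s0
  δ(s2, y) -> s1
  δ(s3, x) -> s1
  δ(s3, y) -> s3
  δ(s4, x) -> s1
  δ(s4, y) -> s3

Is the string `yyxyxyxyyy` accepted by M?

s0 --y--> s4
s4 --y--> s3
s3 --x--> s1
s1 --y--> s4
s4 --x--> s1
s1 --y--> s4
s4 --x--> s1
s1 --y--> s4
s4 --y--> s3
s3 --y--> s3
End in state s3, which is not an accepting state.

rejected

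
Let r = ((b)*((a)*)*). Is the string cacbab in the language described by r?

No split of cacbab into u·v has (b)* matching u and ((a)*)* matching v.

no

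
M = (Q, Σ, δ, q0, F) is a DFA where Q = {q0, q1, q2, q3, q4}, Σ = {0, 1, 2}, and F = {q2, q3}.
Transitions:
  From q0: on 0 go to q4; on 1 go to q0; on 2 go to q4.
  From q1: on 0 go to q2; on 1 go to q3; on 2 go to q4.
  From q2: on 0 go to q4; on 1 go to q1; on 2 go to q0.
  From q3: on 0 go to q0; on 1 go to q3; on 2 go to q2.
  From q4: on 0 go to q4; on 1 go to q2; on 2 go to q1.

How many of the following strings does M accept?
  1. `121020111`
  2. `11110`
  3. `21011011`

2

`121020111`: accepted
`11110`: rejected
`21011011`: accepted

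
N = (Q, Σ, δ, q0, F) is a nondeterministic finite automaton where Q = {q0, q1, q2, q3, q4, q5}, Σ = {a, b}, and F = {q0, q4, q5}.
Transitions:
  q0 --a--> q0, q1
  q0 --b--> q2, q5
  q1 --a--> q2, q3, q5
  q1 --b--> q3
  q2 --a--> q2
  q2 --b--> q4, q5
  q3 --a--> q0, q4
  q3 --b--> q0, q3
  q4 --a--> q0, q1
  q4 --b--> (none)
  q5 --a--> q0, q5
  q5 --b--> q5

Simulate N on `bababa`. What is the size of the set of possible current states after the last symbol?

Start: {q0}
read b: {q2, q5}
read a: {q0, q2, q5}
read b: {q2, q4, q5}
read a: {q0, q1, q2, q5}
read b: {q2, q3, q4, q5}
read a: {q0, q1, q2, q4, q5}
Final reachable set {q0, q1, q2, q4, q5} has 5 states.

5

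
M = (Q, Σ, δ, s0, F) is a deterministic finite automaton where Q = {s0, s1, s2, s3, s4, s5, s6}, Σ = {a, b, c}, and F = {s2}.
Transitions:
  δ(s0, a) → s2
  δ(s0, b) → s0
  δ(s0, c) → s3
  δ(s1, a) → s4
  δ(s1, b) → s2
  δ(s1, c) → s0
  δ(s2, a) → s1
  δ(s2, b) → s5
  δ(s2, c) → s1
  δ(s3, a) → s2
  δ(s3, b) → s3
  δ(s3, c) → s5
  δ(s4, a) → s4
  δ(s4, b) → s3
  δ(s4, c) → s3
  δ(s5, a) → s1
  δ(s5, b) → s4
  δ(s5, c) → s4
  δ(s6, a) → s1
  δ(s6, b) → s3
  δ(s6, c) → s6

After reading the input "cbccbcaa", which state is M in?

s0 --c--> s3
s3 --b--> s3
s3 --c--> s5
s5 --c--> s4
s4 --b--> s3
s3 --c--> s5
s5 --a--> s1
s1 --a--> s4

s4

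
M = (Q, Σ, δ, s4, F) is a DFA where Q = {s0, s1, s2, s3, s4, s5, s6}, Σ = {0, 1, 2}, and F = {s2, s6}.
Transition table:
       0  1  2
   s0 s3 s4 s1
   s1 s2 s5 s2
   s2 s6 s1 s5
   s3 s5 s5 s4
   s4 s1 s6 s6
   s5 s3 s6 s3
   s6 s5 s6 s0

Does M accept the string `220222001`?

s4 --2--> s6
s6 --2--> s0
s0 --0--> s3
s3 --2--> s4
s4 --2--> s6
s6 --2--> s0
s0 --0--> s3
s3 --0--> s5
s5 --1--> s6
End in state s6, which is an accepting state.

accepted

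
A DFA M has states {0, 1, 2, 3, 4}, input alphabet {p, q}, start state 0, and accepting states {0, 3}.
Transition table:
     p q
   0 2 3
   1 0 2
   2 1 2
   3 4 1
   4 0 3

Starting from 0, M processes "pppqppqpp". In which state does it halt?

0

0 --p--> 2
2 --p--> 1
1 --p--> 0
0 --q--> 3
3 --p--> 4
4 --p--> 0
0 --q--> 3
3 --p--> 4
4 --p--> 0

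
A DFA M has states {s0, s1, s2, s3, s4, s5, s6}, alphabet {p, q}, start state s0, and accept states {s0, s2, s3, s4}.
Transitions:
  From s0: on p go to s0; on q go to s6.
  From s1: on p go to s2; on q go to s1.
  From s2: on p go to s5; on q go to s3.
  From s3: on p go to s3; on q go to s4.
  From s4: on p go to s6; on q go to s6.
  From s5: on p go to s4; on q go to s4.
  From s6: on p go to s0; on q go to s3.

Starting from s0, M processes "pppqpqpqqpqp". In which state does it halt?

s0 --p--> s0
s0 --p--> s0
s0 --p--> s0
s0 --q--> s6
s6 --p--> s0
s0 --q--> s6
s6 --p--> s0
s0 --q--> s6
s6 --q--> s3
s3 --p--> s3
s3 --q--> s4
s4 --p--> s6

s6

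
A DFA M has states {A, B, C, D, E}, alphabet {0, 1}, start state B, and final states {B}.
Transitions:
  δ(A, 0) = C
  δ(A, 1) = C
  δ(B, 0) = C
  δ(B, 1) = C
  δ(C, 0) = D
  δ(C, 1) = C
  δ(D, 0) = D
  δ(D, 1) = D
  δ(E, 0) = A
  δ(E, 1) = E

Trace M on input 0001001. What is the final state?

D

B --0--> C
C --0--> D
D --0--> D
D --1--> D
D --0--> D
D --0--> D
D --1--> D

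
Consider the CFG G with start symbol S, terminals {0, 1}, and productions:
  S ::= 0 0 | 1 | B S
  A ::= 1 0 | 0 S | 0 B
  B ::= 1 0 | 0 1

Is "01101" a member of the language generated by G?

yes

S ⇒ BS ⇒ 01S ⇒ 01BS ⇒ 0110S ⇒ 01101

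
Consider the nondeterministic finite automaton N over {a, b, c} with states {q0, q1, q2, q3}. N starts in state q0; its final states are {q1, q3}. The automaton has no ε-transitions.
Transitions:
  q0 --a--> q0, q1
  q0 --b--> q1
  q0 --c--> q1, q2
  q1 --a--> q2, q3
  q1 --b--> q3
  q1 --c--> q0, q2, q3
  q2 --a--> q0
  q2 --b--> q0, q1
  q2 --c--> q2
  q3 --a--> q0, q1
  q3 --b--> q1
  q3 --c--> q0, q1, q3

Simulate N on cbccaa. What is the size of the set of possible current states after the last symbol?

Start: {q0}
read c: {q1, q2}
read b: {q0, q1, q3}
read c: {q0, q1, q2, q3}
read c: {q0, q1, q2, q3}
read a: {q0, q1, q2, q3}
read a: {q0, q1, q2, q3}
Final reachable set {q0, q1, q2, q3} has 4 states.

4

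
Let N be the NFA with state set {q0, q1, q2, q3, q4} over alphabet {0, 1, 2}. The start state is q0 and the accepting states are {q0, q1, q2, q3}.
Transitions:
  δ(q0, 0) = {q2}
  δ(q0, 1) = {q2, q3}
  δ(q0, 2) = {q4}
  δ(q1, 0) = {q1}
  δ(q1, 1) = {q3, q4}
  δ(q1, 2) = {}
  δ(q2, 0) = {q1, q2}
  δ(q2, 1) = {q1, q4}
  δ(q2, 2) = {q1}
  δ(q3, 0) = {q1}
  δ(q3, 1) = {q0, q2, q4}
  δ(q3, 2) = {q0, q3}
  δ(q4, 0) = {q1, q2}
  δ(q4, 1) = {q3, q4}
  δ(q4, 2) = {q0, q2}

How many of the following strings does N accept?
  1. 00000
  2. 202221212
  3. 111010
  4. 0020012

00000: accepted
202221212: rejected
111010: accepted
0020012: accepted

3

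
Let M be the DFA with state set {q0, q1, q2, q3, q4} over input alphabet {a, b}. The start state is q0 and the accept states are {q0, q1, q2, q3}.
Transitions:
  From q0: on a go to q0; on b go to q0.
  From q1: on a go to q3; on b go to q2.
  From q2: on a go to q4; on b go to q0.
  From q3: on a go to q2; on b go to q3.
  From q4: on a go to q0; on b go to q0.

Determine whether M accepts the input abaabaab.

q0 --a--> q0
q0 --b--> q0
q0 --a--> q0
q0 --a--> q0
q0 --b--> q0
q0 --a--> q0
q0 --a--> q0
q0 --b--> q0
End in state q0, which is an accepting state.

accepted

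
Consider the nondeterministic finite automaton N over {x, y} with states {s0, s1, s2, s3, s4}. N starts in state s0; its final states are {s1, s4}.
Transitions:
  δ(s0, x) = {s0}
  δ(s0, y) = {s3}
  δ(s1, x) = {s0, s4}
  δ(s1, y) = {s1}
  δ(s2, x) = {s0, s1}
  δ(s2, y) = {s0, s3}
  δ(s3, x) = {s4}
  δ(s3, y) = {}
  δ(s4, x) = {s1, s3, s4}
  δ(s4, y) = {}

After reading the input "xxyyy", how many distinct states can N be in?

0

Start: {s0}
read x: {s0}
read x: {s0}
read y: {s3}
read y: {}
The reachable set is empty and stays empty for the remaining 1 symbol.
Final reachable set {} has 0 states.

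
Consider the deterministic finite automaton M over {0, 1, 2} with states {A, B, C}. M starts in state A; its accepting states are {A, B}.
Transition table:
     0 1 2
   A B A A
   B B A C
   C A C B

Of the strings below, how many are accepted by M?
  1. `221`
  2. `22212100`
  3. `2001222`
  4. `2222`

4

`221`: accepted
`22212100`: accepted
`2001222`: accepted
`2222`: accepted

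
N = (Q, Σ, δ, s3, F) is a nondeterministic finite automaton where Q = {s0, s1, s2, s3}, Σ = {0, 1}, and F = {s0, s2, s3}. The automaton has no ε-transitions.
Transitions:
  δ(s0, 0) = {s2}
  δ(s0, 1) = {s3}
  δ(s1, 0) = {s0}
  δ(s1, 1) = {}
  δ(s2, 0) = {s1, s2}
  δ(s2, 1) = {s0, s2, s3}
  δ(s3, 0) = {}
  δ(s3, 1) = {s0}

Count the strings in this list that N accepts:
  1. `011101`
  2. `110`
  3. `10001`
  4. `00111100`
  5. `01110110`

1

`011101`: rejected
`110`: rejected
`10001`: accepted
`00111100`: rejected
`01110110`: rejected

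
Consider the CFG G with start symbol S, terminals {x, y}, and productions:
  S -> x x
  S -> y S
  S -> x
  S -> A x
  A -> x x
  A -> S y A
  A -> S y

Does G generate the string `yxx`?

S ⇒ yS ⇒ yxx

yes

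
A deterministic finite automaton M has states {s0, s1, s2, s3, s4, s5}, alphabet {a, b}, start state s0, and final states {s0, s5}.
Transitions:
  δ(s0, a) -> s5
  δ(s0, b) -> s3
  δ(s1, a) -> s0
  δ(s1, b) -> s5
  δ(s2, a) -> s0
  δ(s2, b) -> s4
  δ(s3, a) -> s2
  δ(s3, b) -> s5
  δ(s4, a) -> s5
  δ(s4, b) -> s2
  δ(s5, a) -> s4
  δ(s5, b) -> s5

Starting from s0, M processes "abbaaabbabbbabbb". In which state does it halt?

s2

s0 --a--> s5
s5 --b--> s5
s5 --b--> s5
s5 --a--> s4
s4 --a--> s5
s5 --a--> s4
s4 --b--> s2
s2 --b--> s4
s4 --a--> s5
s5 --b--> s5
s5 --b--> s5
s5 --b--> s5
s5 --a--> s4
s4 --b--> s2
s2 --b--> s4
s4 --b--> s2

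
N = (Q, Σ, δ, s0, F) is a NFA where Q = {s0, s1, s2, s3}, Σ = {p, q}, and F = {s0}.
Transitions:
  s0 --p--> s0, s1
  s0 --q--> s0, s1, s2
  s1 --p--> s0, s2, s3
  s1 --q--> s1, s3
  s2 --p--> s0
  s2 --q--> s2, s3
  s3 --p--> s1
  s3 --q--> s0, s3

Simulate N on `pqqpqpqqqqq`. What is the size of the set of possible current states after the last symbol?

4

Start: {s0}
read p: {s0, s1}
read q: {s0, s1, s2, s3}
read q: {s0, s1, s2, s3}
read p: {s0, s1, s2, s3}
read q: {s0, s1, s2, s3}
read p: {s0, s1, s2, s3}
read q: {s0, s1, s2, s3}
read q: {s0, s1, s2, s3}
read q: {s0, s1, s2, s3}
read q: {s0, s1, s2, s3}
read q: {s0, s1, s2, s3}
Final reachable set {s0, s1, s2, s3} has 4 states.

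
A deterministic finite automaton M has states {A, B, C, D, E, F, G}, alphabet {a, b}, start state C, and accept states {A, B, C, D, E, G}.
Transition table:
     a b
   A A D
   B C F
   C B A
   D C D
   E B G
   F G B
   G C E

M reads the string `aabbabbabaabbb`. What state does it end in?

C --a--> B
B --a--> C
C --b--> A
A --b--> D
D --a--> C
C --b--> A
A --b--> D
D --a--> C
C --b--> A
A --a--> A
A --a--> A
A --b--> D
D --b--> D
D --b--> D

D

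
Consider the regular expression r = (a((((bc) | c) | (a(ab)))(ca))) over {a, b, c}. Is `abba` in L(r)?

No split of abba into u·v has a matching u and ((((bc)|c)|(a(ab)))(ca)) matching v.

no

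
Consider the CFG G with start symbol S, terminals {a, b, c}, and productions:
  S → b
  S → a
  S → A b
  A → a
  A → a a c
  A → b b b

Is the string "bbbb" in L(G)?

yes

S ⇒ Ab ⇒ bbbb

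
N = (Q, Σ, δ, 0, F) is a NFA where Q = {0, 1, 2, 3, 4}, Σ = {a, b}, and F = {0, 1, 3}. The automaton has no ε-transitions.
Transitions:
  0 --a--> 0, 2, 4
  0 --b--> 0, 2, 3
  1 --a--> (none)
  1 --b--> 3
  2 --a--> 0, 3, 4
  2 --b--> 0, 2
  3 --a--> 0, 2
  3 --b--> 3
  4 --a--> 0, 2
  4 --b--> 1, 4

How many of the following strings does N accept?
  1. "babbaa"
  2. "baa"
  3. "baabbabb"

"babbaa": accepted
"baa": accepted
"baabbabb": accepted

3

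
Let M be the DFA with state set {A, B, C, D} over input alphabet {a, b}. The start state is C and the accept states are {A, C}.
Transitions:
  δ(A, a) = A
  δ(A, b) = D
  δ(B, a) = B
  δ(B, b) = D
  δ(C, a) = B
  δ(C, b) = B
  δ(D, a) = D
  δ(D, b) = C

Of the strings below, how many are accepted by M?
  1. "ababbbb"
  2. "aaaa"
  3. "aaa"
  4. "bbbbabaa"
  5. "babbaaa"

1

"ababbbb": accepted
"aaaa": rejected
"aaa": rejected
"bbbbabaa": rejected
"babbaaa": rejected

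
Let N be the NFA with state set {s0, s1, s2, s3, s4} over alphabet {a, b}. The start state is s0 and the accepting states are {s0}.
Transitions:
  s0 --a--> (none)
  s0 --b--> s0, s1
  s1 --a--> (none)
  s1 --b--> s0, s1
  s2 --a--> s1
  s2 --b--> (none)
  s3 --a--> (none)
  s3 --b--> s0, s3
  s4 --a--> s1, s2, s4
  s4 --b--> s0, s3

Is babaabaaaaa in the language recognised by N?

rejected

Start: {s0}
read b: {s0, s1}
read a: {}
The reachable set is empty and stays empty for the remaining 9 symbols.
Reachable ∩ accepting = {} — empty.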